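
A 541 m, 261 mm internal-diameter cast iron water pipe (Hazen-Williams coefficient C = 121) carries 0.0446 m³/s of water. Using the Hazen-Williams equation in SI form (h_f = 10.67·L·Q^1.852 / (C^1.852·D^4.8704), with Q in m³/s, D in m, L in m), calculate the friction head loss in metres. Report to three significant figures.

h_f ≈ 1.75 m

h_f = 10.67·541·0.0446^1.852 / (121^1.852·0.261^4.8704) = 1.753 m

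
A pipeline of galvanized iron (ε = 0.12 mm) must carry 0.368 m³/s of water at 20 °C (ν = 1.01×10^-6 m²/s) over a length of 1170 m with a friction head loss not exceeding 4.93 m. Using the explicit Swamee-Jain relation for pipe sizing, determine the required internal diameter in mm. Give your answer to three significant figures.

Swamee-Jain (Type III): D = 0.66·[ε^1.25·(LQ²/(gh_f))^4.75 + ν·Q^9.4·(L/(gh_f))^5.2]^0.04
LQ²/(gh_f) = 3.276; L/(gh_f) = 24.19
Term 1 = ε^1.25·(…)^4.75 = 0.00352; Term 2 = ν·Q^9.4·(…)^5.2 = 0.00131
D = 0.66·(0.00352 + 0.00131)^0.04 = 0.5332 m = 533 mm
Check: V = 1.65 m/s, Re = 8.70×10^5, f = 0.01515, h_f = 4.60 m ≈ 4.93 m ✓

D ≈ 533 mm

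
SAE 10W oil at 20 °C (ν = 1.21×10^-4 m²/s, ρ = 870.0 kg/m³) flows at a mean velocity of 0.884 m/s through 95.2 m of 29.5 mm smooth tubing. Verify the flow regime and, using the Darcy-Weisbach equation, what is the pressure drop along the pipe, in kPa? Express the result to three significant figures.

Δp ≈ 326 kPa

Re = VD/ν = 0.884·0.02950/1.21×10^-4 = 216 → laminar (Re < 2300)
f = 64/Re = 0.2970
h_f = f(L/D)V²/(2g) = 0.2970·(95.2/0.02950)·0.884²/(2·9.81) = 38.17 m
Δp = ρg·h_f = 870.0·9.81·38.17 = 325.8 kPa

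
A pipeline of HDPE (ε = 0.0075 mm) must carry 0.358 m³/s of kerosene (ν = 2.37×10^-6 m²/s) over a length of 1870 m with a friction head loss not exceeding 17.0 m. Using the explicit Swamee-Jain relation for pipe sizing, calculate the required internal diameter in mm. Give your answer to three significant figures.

D ≈ 443 mm

Swamee-Jain (Type III): D = 0.66·[ε^1.25·(LQ²/(gh_f))^4.75 + ν·Q^9.4·(L/(gh_f))^5.2]^0.04
LQ²/(gh_f) = 1.437; L/(gh_f) = 11.21
Term 1 = ε^1.25·(…)^4.75 = 2.20×10^-6; Term 2 = ν·Q^9.4·(…)^5.2 = 4.36×10^-5
D = 0.66·(2.20×10^-6 + 4.36×10^-5)^0.04 = 0.4426 m = 443 mm
Check: V = 2.33 m/s, Re = 4.35×10^5, f = 0.01367, h_f = 15.9 m ≈ 17.0 m ✓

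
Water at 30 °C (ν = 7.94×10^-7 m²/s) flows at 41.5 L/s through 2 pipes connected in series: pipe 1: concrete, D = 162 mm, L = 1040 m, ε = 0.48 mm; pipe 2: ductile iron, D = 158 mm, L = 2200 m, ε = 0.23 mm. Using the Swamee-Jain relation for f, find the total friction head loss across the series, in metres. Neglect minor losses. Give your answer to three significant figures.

Pipe 1: V = 2.013 m/s, Re = 4.11×10^5, ε/D = 0.00296, f = 0.02653, h_1 = f(L/D)V²/2g = 35.19 m
Pipe 2: V = 2.117 m/s, Re = 4.21×10^5, ε/D = 0.00146, f = 0.02223, h_2 = f(L/D)V²/2g = 70.68 m
Series → Q common, losses add: H = Σh = 105.9 m

H ≈ 106 m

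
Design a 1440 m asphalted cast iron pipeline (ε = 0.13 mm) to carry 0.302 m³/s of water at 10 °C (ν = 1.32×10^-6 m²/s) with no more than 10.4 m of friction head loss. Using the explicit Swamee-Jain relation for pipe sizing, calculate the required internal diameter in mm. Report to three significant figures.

D ≈ 448 mm

Swamee-Jain (Type III): D = 0.66·[ε^1.25·(LQ²/(gh_f))^4.75 + ν·Q^9.4·(L/(gh_f))^5.2]^0.04
LQ²/(gh_f) = 1.287; L/(gh_f) = 14.11
Term 1 = ε^1.25·(…)^4.75 = 4.61×10^-5; Term 2 = ν·Q^9.4·(…)^5.2 = 1.63×10^-5
D = 0.66·(4.61×10^-5 + 1.63×10^-5)^0.04 = 0.4481 m = 448 mm
Check: V = 1.92 m/s, Re = 6.50×10^5, f = 0.01602, h_f = 9.63 m ≈ 10.4 m ✓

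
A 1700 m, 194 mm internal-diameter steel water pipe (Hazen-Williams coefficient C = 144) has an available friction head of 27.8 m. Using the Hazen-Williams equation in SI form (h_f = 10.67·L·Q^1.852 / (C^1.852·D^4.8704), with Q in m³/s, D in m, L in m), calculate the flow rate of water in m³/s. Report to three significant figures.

Q ≈ 0.0583 m³/s

Rearranging: Q = [h_f·C^1.852·D^4.8704 / (10.67·L)]^(1/1.852)
Q = [27.8·144^1.852·0.194^4.8704 / (10.67·1700)]^0.540 = 0.05830 m³/s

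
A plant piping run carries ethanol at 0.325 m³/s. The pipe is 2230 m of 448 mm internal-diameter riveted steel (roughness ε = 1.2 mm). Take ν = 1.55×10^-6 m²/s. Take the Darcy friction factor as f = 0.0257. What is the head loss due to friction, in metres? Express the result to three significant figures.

V = 4Q/(πD²) = 4·0.325/(π·0.448²) = 2.062 m/s
h_f = f(L/D)V²/(2g) = 0.02570·(2230/0.448)·2.062²/(2·9.81) = 27.72 m

h_f ≈ 27.7 m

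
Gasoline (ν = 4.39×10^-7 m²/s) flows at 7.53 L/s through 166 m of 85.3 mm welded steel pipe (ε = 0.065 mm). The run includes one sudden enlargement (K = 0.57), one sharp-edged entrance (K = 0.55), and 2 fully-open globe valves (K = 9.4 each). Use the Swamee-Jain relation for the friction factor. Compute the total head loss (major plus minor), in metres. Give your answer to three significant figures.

H_L ≈ 5.19 m

V = 4Q/(πD²) = 1.318 m/s; V²/2g = 0.08849 m
Re = 2.56×10^5, ε/D = 7.62×10^-4 → f = 0.01987 (Swamee-Jain)
Major: h_f = f(L/D)·V²/2g = 0.01987·1946·0.08849 = 3.422 m
Minor: ΣK = 19.9; h_m = ΣK·V²/2g = 1.763 m
Total H_L = 3.422 + 1.763 = 5.185 m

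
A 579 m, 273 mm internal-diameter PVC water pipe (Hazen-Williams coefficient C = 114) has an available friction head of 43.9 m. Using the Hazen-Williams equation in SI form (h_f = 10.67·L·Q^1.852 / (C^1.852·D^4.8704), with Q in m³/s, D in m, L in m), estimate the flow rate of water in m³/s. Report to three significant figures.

Rearranging: Q = [h_f·C^1.852·D^4.8704 / (10.67·L)]^(1/1.852)
Q = [43.9·114^1.852·0.273^4.8704 / (10.67·579)]^0.540 = 0.2595 m³/s

Q ≈ 0.259 m³/s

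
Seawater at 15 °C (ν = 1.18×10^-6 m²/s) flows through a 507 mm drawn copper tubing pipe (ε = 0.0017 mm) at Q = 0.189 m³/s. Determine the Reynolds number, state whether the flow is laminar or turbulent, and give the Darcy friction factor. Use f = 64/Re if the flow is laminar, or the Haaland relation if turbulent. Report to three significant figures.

V = 4Q/(πD²) = 0.9362 m/s
Re = VD/ν = 0.9362·0.507/1.18×10^-6 = 4.02×10^5
Re > 4000 → turbulent; ε/D = 3.35×10^-6
Haaland: f = 0.01362

Re ≈ 4.02×10^5; turbulent; f ≈ 0.0136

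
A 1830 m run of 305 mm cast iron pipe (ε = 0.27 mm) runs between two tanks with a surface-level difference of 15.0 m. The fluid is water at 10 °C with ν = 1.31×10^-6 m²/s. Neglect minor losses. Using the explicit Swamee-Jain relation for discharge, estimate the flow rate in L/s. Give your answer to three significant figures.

Swamee-Jain (Type II): Q = -0.965·√(gD⁵h_f/L)·ln[ε/(3.7D) + √(3.17ν²L/(gD³h_f))]
√(gD⁵h_f/L) = √(9.81·0.305⁵·15.0/1830) = 0.01457
ε/(3.7D) = 2.39×10^-4; √(3.17ν²L/(gD³h_f)) = 4.88×10^-5
Q = -0.965·0.01457·ln(2.881×10^-4) = 0.1146 m³/s
Check: V = 1.57 m/s, Re = 3.65×10^5, f = 0.02007, h_f = 15.1 m ≈ 15.0 m ✓

Q ≈ 115 L/s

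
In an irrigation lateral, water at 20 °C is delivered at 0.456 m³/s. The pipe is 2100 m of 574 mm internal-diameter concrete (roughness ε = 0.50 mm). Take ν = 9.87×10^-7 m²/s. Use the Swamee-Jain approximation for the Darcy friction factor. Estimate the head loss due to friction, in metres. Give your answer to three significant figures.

V = 4Q/(πD²) = 4·0.456/(π·0.574²) = 1.762 m/s
Re = VD/ν = 1.762·0.574/9.87×10^-7 = 1.02×10^6 → turbulent
ε/D = 0.50/574 = 8.71×10^-4
Swamee-Jain: f = 0.01941
h_f = f(L/D)V²/(2g) = 0.01941·(2100/0.574)·1.762²/(2·9.81) = 11.24 m

h_f ≈ 11.2 m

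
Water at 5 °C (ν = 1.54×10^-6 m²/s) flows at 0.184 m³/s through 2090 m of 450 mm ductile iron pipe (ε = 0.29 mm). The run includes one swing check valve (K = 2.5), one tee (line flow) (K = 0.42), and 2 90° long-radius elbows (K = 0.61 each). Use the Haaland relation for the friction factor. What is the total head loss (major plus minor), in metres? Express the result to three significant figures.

V = 4Q/(πD²) = 1.157 m/s; V²/2g = 0.06822 m
Re = 3.38×10^5, ε/D = 6.44×10^-4 → f = 0.01875 (Haaland)
Major: h_f = f(L/D)·V²/2g = 0.01875·4644·0.06822 = 5.940 m
Minor: ΣK = 4.14; h_m = ΣK·V²/2g = 0.2824 m
Total H_L = 5.940 + 0.2824 = 6.223 m

H_L ≈ 6.22 m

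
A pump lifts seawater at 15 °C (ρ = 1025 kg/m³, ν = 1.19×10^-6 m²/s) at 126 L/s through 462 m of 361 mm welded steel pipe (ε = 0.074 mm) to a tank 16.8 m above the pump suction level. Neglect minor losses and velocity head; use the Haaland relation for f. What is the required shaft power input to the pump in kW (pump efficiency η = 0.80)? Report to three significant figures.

P_shaft ≈ 29.1 kW

V = 4Q/(πD²) = 1.231 m/s; Re = 3.73×10^5; ε/D = 2.05×10^-4; f = 0.01574
h_f = f(L/D)V²/2g = 1.556 m
Total head H = z + h_f = 16.8 + 1.556 = 18.36 m
P_hyd = ρgQH = 1025·9.81·0.126·18.36 = 23.26 kW
P_shaft = P_hyd/η = 23.26/0.80 = 29.07 kW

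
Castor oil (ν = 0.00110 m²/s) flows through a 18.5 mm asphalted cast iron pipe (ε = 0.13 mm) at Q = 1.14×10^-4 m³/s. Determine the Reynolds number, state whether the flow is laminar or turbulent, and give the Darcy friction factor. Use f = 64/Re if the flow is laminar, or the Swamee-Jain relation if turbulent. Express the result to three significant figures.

V = 4Q/(πD²) = 0.4241 m/s
Re = VD/ν = 0.4241·0.0185/0.00110 = 7.13
Re < 2300 → laminar → f = 64/Re = 8.973

Re ≈ 7.13; laminar; f = 64/Re ≈ 8.97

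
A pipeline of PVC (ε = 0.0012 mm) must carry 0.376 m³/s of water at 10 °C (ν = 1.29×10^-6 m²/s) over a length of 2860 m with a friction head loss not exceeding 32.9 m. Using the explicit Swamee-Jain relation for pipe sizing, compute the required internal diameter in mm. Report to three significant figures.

Swamee-Jain (Type III): D = 0.66·[ε^1.25·(LQ²/(gh_f))^4.75 + ν·Q^9.4·(L/(gh_f))^5.2]^0.04
LQ²/(gh_f) = 1.253; L/(gh_f) = 8.861
Term 1 = ε^1.25·(…)^4.75 = 1.16×10^-7; Term 2 = ν·Q^9.4·(…)^5.2 = 1.11×10^-5
D = 0.66·(1.16×10^-7 + 1.11×10^-5)^0.04 = 0.4183 m = 418 mm
Check: V = 2.74 m/s, Re = 8.87×10^5, f = 0.01191, h_f = 31.1 m ≈ 32.9 m ✓

D ≈ 418 mm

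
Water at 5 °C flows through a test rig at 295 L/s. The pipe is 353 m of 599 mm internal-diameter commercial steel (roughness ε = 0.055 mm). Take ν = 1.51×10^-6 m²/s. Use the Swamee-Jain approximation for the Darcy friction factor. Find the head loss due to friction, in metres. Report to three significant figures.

h_f ≈ 0.484 m

V = 4Q/(πD²) = 4·0.295/(π·0.599²) = 1.047 m/s
Re = VD/ν = 1.047·0.599/1.51×10^-6 = 4.15×10^5 → turbulent
ε/D = 0.055/599 = 9.18×10^-5
Swamee-Jain: f = 0.01470
h_f = f(L/D)V²/(2g) = 0.01470·(353/0.599)·1.047²/(2·9.81) = 0.4839 m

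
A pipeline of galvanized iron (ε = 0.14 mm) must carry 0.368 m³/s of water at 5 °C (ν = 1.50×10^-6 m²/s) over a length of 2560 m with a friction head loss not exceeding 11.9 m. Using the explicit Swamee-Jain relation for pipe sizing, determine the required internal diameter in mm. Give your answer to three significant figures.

D ≈ 528 mm

Swamee-Jain (Type III): D = 0.66·[ε^1.25·(LQ²/(gh_f))^4.75 + ν·Q^9.4·(L/(gh_f))^5.2]^0.04
LQ²/(gh_f) = 2.970; L/(gh_f) = 21.93
Term 1 = ε^1.25·(…)^4.75 = 0.00268; Term 2 = ν·Q^9.4·(…)^5.2 = 0.00117
D = 0.66·(0.00268 + 0.00117)^0.04 = 0.5284 m = 528 mm
Check: V = 1.68 m/s, Re = 5.91×10^5, f = 0.01590, h_f = 11.1 m ≈ 11.9 m ✓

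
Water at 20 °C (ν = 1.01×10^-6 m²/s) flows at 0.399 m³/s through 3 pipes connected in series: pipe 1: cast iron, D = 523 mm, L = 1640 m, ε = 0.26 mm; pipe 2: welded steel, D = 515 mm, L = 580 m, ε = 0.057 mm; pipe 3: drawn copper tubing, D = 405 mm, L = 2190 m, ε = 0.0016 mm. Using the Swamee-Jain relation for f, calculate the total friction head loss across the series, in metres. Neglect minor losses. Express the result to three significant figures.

Pipe 1: V = 1.857 m/s, Re = 9.62×10^5, ε/D = 4.97×10^-4, f = 0.01730, h_1 = f(L/D)V²/2g = 9.539 m
Pipe 2: V = 1.915 m/s, Re = 9.77×10^5, ε/D = 1.11×10^-4, f = 0.01369, h_2 = f(L/D)V²/2g = 2.883 m
Pipe 3: V = 3.097 m/s, Re = 1.24×10^6, ε/D = 3.95×10^-6, f = 0.01131, h_3 = f(L/D)V²/2g = 29.90 m
Series → Q common, losses add: H = Σh = 42.32 m

H ≈ 42.3 m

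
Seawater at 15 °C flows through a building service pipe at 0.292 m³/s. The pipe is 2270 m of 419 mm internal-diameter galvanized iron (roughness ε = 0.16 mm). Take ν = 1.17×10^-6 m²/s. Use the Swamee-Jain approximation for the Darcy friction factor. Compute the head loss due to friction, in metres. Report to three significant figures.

V = 4Q/(πD²) = 4·0.292/(π·0.419²) = 2.118 m/s
Re = VD/ν = 2.118·0.419/1.17×10^-6 = 7.58×10^5 → turbulent
ε/D = 0.16/419 = 3.82×10^-4
Swamee-Jain: f = 0.01663
h_f = f(L/D)V²/(2g) = 0.01663·(2270/0.419)·2.118²/(2·9.81) = 20.59 m

h_f ≈ 20.6 m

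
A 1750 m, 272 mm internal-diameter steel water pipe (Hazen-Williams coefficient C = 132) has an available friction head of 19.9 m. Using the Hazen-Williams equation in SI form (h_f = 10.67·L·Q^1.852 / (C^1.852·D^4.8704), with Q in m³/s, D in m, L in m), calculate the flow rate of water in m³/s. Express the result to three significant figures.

Q ≈ 0.107 m³/s

Rearranging: Q = [h_f·C^1.852·D^4.8704 / (10.67·L)]^(1/1.852)
Q = [19.9·132^1.852·0.272^4.8704 / (10.67·1750)]^0.540 = 0.1068 m³/s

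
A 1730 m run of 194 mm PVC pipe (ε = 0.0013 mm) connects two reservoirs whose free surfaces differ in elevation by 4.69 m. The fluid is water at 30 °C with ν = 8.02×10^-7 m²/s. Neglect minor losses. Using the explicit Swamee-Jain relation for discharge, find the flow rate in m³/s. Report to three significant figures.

Swamee-Jain (Type II): Q = -0.965·√(gD⁵h_f/L)·ln[ε/(3.7D) + √(3.17ν²L/(gD³h_f))]
√(gD⁵h_f/L) = √(9.81·0.194⁵·4.69/1730) = 0.002703
ε/(3.7D) = 1.81×10^-6; √(3.17ν²L/(gD³h_f)) = 1.02×10^-4
Q = -0.965·0.002703·ln(1.043×10^-4) = 0.02392 m³/s
Check: V = 0.809 m/s, Re = 1.96×10^5, f = 0.01566, h_f = 4.66 m ≈ 4.69 m ✓

Q ≈ 0.0239 m³/s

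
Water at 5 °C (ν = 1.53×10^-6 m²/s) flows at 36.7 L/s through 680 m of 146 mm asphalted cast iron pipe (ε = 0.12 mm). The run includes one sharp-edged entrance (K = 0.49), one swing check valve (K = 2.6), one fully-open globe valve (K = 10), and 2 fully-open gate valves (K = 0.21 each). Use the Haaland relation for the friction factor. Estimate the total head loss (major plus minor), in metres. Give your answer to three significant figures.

H_L ≈ 26.3 m

V = 4Q/(πD²) = 2.192 m/s; V²/2g = 0.2449 m
Re = 2.09×10^5, ε/D = 8.22×10^-4 → f = 0.02012 (Haaland)
Major: h_f = f(L/D)·V²/2g = 0.02012·4658·0.2449 = 22.95 m
Minor: ΣK = 13.5; h_m = ΣK·V²/2g = 3.309 m
Total H_L = 22.95 + 3.309 = 26.26 m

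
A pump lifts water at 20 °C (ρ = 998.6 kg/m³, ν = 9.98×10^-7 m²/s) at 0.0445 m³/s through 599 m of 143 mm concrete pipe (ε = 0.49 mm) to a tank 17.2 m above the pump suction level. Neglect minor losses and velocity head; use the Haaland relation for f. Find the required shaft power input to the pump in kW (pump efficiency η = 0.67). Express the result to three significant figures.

V = 4Q/(πD²) = 2.771 m/s; Re = 3.97×10^5; ε/D = 0.00343; f = 0.02751
h_f = f(L/D)V²/2g = 45.08 m
Total head H = z + h_f = 17.2 + 45.08 = 62.28 m
P_hyd = ρgQH = 998.6·9.81·0.0445·62.28 = 27.15 kW
P_shaft = P_hyd/η = 27.15/0.67 = 40.52 kW

P_shaft ≈ 40.5 kW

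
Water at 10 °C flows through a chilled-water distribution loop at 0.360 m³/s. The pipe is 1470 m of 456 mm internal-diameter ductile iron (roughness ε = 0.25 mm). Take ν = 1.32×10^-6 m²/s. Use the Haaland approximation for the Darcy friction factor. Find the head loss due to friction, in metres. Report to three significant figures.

h_f ≈ 14.1 m

V = 4Q/(πD²) = 4·0.360/(π·0.456²) = 2.204 m/s
Re = VD/ν = 2.204·0.456/1.32×10^-6 = 7.62×10^5 → turbulent
ε/D = 0.25/456 = 5.48×10^-4
Haaland: f = 0.01762
h_f = f(L/D)V²/(2g) = 0.01762·(1470/0.456)·2.204²/(2·9.81) = 14.07 m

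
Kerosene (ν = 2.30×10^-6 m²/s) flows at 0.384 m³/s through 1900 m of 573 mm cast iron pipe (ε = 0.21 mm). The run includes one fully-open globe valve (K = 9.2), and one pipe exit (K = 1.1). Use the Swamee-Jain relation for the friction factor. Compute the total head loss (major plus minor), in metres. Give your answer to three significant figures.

H_L ≈ 7.62 m

V = 4Q/(πD²) = 1.489 m/s; V²/2g = 0.1130 m
Re = 3.71×10^5, ε/D = 3.66×10^-4 → f = 0.01722 (Swamee-Jain)
Major: h_f = f(L/D)·V²/2g = 0.01722·3316·0.1130 = 6.454 m
Minor: ΣK = 10.3; h_m = ΣK·V²/2g = 1.164 m
Total H_L = 6.454 + 1.164 = 7.618 m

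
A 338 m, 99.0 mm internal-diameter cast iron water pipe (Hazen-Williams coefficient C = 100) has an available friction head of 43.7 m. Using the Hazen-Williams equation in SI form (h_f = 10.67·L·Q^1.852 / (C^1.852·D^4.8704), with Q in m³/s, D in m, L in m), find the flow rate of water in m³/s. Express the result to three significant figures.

Q ≈ 0.0211 m³/s

Rearranging: Q = [h_f·C^1.852·D^4.8704 / (10.67·L)]^(1/1.852)
Q = [43.7·100^1.852·0.0990^4.8704 / (10.67·338)]^0.540 = 0.02108 m³/s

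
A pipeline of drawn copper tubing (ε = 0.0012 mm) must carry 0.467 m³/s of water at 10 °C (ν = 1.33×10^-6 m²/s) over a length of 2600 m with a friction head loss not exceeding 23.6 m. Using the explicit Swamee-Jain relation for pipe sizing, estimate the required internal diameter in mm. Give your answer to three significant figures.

D ≈ 477 mm

Swamee-Jain (Type III): D = 0.66·[ε^1.25·(LQ²/(gh_f))^4.75 + ν·Q^9.4·(L/(gh_f))^5.2]^0.04
LQ²/(gh_f) = 2.449; L/(gh_f) = 11.23
Term 1 = ε^1.25·(…)^4.75 = 2.80×10^-6; Term 2 = ν·Q^9.4·(…)^5.2 = 3.00×10^-4
D = 0.66·(2.80×10^-6 + 3.00×10^-4)^0.04 = 0.4773 m = 477 mm
Check: V = 2.61 m/s, Re = 9.37×10^5, f = 0.01180, h_f = 22.3 m ≈ 23.6 m ✓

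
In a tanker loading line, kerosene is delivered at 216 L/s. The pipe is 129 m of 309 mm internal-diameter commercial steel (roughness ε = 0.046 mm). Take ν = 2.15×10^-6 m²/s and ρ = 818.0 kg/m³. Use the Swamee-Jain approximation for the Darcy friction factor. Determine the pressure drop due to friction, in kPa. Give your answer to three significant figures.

Δp ≈ 21.7 kPa

V = 4Q/(πD²) = 4·0.216/(π·0.309²) = 2.880 m/s
Re = VD/ν = 2.880·0.309/2.15×10^-6 = 4.14×10^5 → turbulent
ε/D = 0.046/309 = 1.49×10^-4
Swamee-Jain: f = 0.01530
h_f = f(L/D)V²/(2g) = 0.01530·(129/0.309)·2.880²/(2·9.81) = 2.701 m
Δp = ρg·h_f = 818.0·9.81·2.701 = 21.68 kPa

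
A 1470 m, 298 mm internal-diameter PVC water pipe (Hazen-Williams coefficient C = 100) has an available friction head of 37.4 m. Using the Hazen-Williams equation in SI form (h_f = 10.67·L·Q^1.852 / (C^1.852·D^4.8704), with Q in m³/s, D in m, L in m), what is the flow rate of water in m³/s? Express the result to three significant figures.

Q ≈ 0.159 m³/s

Rearranging: Q = [h_f·C^1.852·D^4.8704 / (10.67·L)]^(1/1.852)
Q = [37.4·100^1.852·0.298^4.8704 / (10.67·1470)]^0.540 = 0.1589 m³/s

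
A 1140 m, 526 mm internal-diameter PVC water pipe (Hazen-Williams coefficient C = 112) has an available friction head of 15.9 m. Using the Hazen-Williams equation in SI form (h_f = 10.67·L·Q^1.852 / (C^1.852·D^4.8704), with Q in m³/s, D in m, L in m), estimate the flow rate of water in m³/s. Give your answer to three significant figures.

Q ≈ 0.573 m³/s

Rearranging: Q = [h_f·C^1.852·D^4.8704 / (10.67·L)]^(1/1.852)
Q = [15.9·112^1.852·0.526^4.8704 / (10.67·1140)]^0.540 = 0.5733 m³/s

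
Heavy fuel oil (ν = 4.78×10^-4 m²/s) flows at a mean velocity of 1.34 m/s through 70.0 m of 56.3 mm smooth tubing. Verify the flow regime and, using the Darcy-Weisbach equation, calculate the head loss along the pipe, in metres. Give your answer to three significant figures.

Re = VD/ν = 1.34·0.05630/4.78×10^-4 = 158 → laminar (Re < 2300)
f = 64/Re = 0.4055
h_f = f(L/D)V²/(2g) = 0.4055·(70.0/0.05630)·1.34²/(2·9.81) = 46.14 m

h_f ≈ 46.1 m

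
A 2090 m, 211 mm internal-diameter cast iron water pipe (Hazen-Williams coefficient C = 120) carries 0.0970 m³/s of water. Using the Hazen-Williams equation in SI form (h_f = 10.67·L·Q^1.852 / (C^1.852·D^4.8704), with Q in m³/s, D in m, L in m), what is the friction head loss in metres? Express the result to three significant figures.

h_f ≈ 81.7 m

h_f = 10.67·2090·0.0970^1.852 / (120^1.852·0.211^4.8704) = 81.69 m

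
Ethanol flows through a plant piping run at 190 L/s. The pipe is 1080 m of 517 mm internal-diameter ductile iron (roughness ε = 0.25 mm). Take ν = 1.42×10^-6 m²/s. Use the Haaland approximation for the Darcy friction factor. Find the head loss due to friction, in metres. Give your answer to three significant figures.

h_f ≈ 1.56 m

V = 4Q/(πD²) = 4·0.190/(π·0.517²) = 0.9051 m/s
Re = VD/ν = 0.9051·0.517/1.42×10^-6 = 3.30×10^5 → turbulent
ε/D = 0.25/517 = 4.84×10^-4
Haaland: f = 0.01787
h_f = f(L/D)V²/(2g) = 0.01787·(1080/0.517)·0.9051²/(2·9.81) = 1.558 m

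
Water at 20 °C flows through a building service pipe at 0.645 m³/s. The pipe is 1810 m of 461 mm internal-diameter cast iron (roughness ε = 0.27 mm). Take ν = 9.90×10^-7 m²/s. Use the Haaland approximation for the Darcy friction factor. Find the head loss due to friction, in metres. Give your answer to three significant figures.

h_f ≈ 52.5 m

V = 4Q/(πD²) = 4·0.645/(π·0.461²) = 3.864 m/s
Re = VD/ν = 3.864·0.461/9.90×10^-7 = 1.80×10^6 → turbulent
ε/D = 0.27/461 = 5.86×10^-4
Haaland: f = 0.01756
h_f = f(L/D)V²/(2g) = 0.01756·(1810/0.461)·3.864²/(2·9.81) = 52.49 m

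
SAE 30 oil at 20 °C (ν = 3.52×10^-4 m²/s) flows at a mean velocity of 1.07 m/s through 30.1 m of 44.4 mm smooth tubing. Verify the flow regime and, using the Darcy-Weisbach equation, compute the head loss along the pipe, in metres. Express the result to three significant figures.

h_f ≈ 18.8 m

Re = VD/ν = 1.07·0.04440/3.52×10^-4 = 135 → laminar (Re < 2300)
f = 64/Re = 0.4742
h_f = f(L/D)V²/(2g) = 0.4742·(30.1/0.04440)·1.07²/(2·9.81) = 18.76 m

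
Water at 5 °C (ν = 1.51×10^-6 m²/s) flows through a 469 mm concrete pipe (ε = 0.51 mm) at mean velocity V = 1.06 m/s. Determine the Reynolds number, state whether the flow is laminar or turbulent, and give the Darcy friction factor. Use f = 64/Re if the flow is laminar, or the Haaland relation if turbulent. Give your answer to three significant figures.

Re = VD/ν = 1.060·0.469/1.51×10^-6 = 3.29×10^5
Re > 4000 → turbulent; ε/D = 0.00109
Haaland: f = 0.02082

Re ≈ 3.29×10^5; turbulent; f ≈ 0.0208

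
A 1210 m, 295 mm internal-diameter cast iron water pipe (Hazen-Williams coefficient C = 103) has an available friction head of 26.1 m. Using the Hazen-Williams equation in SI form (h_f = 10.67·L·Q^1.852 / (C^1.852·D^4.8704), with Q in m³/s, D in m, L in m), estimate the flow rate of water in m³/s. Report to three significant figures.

Rearranging: Q = [h_f·C^1.852·D^4.8704 / (10.67·L)]^(1/1.852)
Q = [26.1·103^1.852·0.295^4.8704 / (10.67·1210)]^0.540 = 0.1458 m³/s

Q ≈ 0.146 m³/s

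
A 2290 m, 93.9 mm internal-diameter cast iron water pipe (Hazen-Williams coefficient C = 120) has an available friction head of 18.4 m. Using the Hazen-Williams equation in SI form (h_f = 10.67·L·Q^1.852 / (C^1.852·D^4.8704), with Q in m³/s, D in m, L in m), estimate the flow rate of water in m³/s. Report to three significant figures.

Q ≈ 0.00491 m³/s

Rearranging: Q = [h_f·C^1.852·D^4.8704 / (10.67·L)]^(1/1.852)
Q = [18.4·120^1.852·0.0939^4.8704 / (10.67·2290)]^0.540 = 0.004910 m³/s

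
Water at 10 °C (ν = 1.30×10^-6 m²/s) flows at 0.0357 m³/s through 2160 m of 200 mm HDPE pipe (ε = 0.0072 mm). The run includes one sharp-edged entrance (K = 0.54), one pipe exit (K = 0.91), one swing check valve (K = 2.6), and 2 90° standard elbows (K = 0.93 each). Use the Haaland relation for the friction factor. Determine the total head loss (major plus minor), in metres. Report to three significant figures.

V = 4Q/(πD²) = 1.136 m/s; V²/2g = 0.06582 m
Re = 1.75×10^5, ε/D = 3.60×10^-5 → f = 0.01613 (Haaland)
Major: h_f = f(L/D)·V²/2g = 0.01613·10800·0.06582 = 11.46 m
Minor: ΣK = 5.91; h_m = ΣK·V²/2g = 0.3890 m
Total H_L = 11.46 + 0.3890 = 11.85 m

H_L ≈ 11.9 m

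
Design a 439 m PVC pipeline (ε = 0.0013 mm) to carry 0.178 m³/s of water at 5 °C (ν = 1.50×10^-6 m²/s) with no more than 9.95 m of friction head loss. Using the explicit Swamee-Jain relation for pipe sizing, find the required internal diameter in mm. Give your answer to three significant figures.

Swamee-Jain (Type III): D = 0.66·[ε^1.25·(LQ²/(gh_f))^4.75 + ν·Q^9.4·(L/(gh_f))^5.2]^0.04
LQ²/(gh_f) = 0.1425; L/(gh_f) = 4.498
Term 1 = ε^1.25·(…)^4.75 = 4.20×10^-12; Term 2 = ν·Q^9.4·(…)^5.2 = 3.35×10^-10
D = 0.66·(4.20×10^-12 + 3.35×10^-10)^0.04 = 0.2759 m = 276 mm
Check: V = 2.98 m/s, Re = 5.48×10^5, f = 0.01296, h_f = 9.31 m ≈ 9.95 m ✓

D ≈ 276 mm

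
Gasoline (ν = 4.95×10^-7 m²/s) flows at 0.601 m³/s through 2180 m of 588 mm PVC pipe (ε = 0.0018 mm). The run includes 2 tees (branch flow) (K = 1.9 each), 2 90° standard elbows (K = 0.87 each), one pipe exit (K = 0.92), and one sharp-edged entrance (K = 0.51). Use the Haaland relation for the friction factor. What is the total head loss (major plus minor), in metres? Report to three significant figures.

V = 4Q/(πD²) = 2.213 m/s; V²/2g = 0.2497 m
Re = 2.63×10^6, ε/D = 3.06×10^-6 → f = 0.01001 (Haaland)
Major: h_f = f(L/D)·V²/2g = 0.01001·3707·0.2497 = 9.266 m
Minor: ΣK = 6.97; h_m = ΣK·V²/2g = 1.740 m
Total H_L = 9.266 + 1.740 = 11.01 m

H_L ≈ 11.0 m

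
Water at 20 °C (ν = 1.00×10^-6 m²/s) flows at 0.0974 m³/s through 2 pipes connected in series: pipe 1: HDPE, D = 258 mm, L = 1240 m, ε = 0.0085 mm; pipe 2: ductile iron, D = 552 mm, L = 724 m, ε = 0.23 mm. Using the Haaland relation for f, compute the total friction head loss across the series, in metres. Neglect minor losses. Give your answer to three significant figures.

H ≈ 11.7 m

Pipe 1: V = 1.863 m/s, Re = 4.81×10^5, ε/D = 3.29×10^-5, f = 0.01354, h_1 = f(L/D)V²/2g = 11.52 m
Pipe 2: V = 0.4070 m/s, Re = 2.25×10^5, ε/D = 4.17×10^-4, f = 0.01799, h_2 = f(L/D)V²/2g = 0.1992 m
Series → Q common, losses add: H = Σh = 11.71 m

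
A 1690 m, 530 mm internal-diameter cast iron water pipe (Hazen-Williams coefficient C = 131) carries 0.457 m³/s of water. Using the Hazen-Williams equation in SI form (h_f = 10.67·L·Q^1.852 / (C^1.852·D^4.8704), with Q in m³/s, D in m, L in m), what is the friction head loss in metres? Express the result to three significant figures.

h_f = 10.67·1690·0.457^1.852 / (131^1.852·0.530^4.8704) = 11.17 m

h_f ≈ 11.2 m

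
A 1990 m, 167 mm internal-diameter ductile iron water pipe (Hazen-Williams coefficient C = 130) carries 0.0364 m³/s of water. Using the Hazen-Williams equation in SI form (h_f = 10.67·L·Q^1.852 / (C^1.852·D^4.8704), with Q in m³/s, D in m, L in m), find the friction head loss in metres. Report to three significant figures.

h_f ≈ 34.1 m

h_f = 10.67·1990·0.0364^1.852 / (130^1.852·0.167^4.8704) = 34.11 m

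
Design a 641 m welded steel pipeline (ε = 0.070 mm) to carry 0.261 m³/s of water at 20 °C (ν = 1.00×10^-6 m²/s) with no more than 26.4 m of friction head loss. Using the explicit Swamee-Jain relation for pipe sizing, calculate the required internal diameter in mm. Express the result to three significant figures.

Swamee-Jain (Type III): D = 0.66·[ε^1.25·(LQ²/(gh_f))^4.75 + ν·Q^9.4·(L/(gh_f))^5.2]^0.04
LQ²/(gh_f) = 0.1686; L/(gh_f) = 2.475
Term 1 = ε^1.25·(…)^4.75 = 1.36×10^-9; Term 2 = ν·Q^9.4·(…)^5.2 = 3.66×10^-10
D = 0.66·(1.36×10^-9 + 3.66×10^-10)^0.04 = 0.2945 m = 294 mm
Check: V = 3.83 m/s, Re = 1.13×10^6, f = 0.01508, h_f = 24.6 m ≈ 26.4 m ✓

D ≈ 294 mm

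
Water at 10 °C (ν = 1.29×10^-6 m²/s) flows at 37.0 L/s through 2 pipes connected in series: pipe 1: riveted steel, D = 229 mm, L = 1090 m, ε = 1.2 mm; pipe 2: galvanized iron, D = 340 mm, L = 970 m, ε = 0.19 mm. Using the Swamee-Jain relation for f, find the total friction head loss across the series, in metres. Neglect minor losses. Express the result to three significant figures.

Pipe 1: V = 0.8983 m/s, Re = 1.59×10^5, ε/D = 0.00524, f = 0.03158, h_1 = f(L/D)V²/2g = 6.182 m
Pipe 2: V = 0.4075 m/s, Re = 1.07×10^5, ε/D = 5.59×10^-4, f = 0.02049, h_2 = f(L/D)V²/2g = 0.4948 m
Series → Q common, losses add: H = Σh = 6.677 m

H ≈ 6.68 m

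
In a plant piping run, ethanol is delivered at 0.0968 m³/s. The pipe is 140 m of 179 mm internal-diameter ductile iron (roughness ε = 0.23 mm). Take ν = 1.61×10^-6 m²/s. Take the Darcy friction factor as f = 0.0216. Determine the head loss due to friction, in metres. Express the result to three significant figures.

V = 4Q/(πD²) = 4·0.0968/(π·0.179²) = 3.847 m/s
h_f = f(L/D)V²/(2g) = 0.02160·(140/0.179)·3.847²/(2·9.81) = 12.74 m

h_f ≈ 12.7 m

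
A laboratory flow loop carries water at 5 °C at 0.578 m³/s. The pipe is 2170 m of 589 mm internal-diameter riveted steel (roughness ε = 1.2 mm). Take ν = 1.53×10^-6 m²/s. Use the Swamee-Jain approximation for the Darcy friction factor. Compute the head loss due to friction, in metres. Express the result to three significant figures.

V = 4Q/(πD²) = 4·0.578/(π·0.589²) = 2.121 m/s
Re = VD/ν = 2.121·0.589/1.53×10^-6 = 8.17×10^5 → turbulent
ε/D = 1.2/589 = 0.00204
Swamee-Jain: f = 0.02384
h_f = f(L/D)V²/(2g) = 0.02384·(2170/0.589)·2.121²/(2·9.81) = 20.15 m

h_f ≈ 20.1 m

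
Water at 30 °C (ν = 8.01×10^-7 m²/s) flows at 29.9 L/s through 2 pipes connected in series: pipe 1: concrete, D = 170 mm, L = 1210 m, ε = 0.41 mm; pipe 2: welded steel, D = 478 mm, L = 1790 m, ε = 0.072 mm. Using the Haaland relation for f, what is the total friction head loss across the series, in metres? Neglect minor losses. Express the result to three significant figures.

Pipe 1: V = 1.317 m/s, Re = 2.80×10^5, ε/D = 0.00241, f = 0.02518, h_1 = f(L/D)V²/2g = 15.85 m
Pipe 2: V = 0.1666 m/s, Re = 9.94×10^4, ε/D = 1.51×10^-4, f = 0.01852, h_2 = f(L/D)V²/2g = 0.09815 m
Series → Q common, losses add: H = Σh = 15.95 m

H ≈ 16.0 m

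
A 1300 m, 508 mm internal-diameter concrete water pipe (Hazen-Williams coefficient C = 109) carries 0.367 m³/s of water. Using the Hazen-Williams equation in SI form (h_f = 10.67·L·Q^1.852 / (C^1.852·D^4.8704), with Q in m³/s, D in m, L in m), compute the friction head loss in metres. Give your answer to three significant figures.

h_f ≈ 9.89 m

h_f = 10.67·1300·0.367^1.852 / (109^1.852·0.508^4.8704) = 9.888 m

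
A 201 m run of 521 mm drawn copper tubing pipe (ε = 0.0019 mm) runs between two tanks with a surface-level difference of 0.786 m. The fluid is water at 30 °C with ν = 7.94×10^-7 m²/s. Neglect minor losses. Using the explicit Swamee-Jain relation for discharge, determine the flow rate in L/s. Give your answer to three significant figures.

Swamee-Jain (Type II): Q = -0.965·√(gD⁵h_f/L)·ln[ε/(3.7D) + √(3.17ν²L/(gD³h_f))]
√(gD⁵h_f/L) = √(9.81·0.521⁵·0.786/201) = 0.03837
ε/(3.7D) = 9.86×10^-7; √(3.17ν²L/(gD³h_f)) = 1.92×10^-5
Q = -0.965·0.03837·ln(2.018×10^-5) = 0.4003 m³/s
Check: V = 1.88 m/s, Re = 1.23×10^6, f = 0.01131, h_f = 0.785 m ≈ 0.786 m ✓

Q ≈ 400 L/s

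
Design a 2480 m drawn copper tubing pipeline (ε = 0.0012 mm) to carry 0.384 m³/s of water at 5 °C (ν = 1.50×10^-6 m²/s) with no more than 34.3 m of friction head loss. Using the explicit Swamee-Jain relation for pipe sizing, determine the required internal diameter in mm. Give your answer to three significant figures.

Swamee-Jain (Type III): D = 0.66·[ε^1.25·(LQ²/(gh_f))^4.75 + ν·Q^9.4·(L/(gh_f))^5.2]^0.04
LQ²/(gh_f) = 1.087; L/(gh_f) = 7.370
Term 1 = ε^1.25·(…)^4.75 = 5.90×10^-8; Term 2 = ν·Q^9.4·(…)^5.2 = 6.02×10^-6
D = 0.66·(5.90×10^-8 + 6.02×10^-6)^0.04 = 0.4082 m = 408 mm
Check: V = 2.93 m/s, Re = 7.98×10^5, f = 0.01212, h_f = 32.3 m ≈ 34.3 m ✓

D ≈ 408 mm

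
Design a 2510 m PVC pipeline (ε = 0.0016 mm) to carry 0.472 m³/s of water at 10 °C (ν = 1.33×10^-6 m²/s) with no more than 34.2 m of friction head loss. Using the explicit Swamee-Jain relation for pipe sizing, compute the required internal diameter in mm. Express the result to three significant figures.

D ≈ 441 mm

Swamee-Jain (Type III): D = 0.66·[ε^1.25·(LQ²/(gh_f))^4.75 + ν·Q^9.4·(L/(gh_f))^5.2]^0.04
LQ²/(gh_f) = 1.667; L/(gh_f) = 7.481
Term 1 = ε^1.25·(…)^4.75 = 6.44×10^-7; Term 2 = ν·Q^9.4·(…)^5.2 = 4.01×10^-5
D = 0.66·(6.44×10^-7 + 4.01×10^-5)^0.04 = 0.4405 m = 441 mm
Check: V = 3.10 m/s, Re = 1.03×10^6, f = 0.01165, h_f = 32.4 m ≈ 34.2 m ✓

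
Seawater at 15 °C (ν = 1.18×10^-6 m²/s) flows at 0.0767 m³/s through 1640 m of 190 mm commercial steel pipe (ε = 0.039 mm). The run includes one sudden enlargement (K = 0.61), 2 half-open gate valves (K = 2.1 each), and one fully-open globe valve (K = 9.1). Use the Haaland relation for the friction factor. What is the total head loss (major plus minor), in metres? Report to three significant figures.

V = 4Q/(πD²) = 2.705 m/s; V²/2g = 0.3730 m
Re = 4.36×10^5, ε/D = 2.05×10^-4 → f = 0.01552 (Haaland)
Major: h_f = f(L/D)·V²/2g = 0.01552·8632·0.3730 = 49.97 m
Minor: ΣK = 13.9; h_m = ΣK·V²/2g = 5.188 m
Total H_L = 49.97 + 5.188 = 55.16 m

H_L ≈ 55.2 m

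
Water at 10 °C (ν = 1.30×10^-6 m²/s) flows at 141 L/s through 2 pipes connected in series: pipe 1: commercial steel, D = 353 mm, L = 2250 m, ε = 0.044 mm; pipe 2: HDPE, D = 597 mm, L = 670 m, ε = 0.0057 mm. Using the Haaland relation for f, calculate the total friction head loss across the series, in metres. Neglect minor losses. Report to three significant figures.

Pipe 1: V = 1.441 m/s, Re = 3.91×10^5, ε/D = 1.25×10^-4, f = 0.01494, h_1 = f(L/D)V²/2g = 10.07 m
Pipe 2: V = 0.5037 m/s, Re = 2.31×10^5, ε/D = 9.55×10^-6, f = 0.01513, h_2 = f(L/D)V²/2g = 0.2196 m
Series → Q common, losses add: H = Σh = 10.29 m

H ≈ 10.3 m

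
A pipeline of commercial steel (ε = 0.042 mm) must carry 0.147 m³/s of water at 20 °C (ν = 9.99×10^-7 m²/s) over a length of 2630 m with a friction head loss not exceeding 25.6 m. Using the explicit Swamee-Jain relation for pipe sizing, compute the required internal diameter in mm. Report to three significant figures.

Swamee-Jain (Type III): D = 0.66·[ε^1.25·(LQ²/(gh_f))^4.75 + ν·Q^9.4·(L/(gh_f))^5.2]^0.04
LQ²/(gh_f) = 0.2263; L/(gh_f) = 10.47
Term 1 = ε^1.25·(…)^4.75 = 2.91×10^-9; Term 2 = ν·Q^9.4·(…)^5.2 = 3.00×10^-9
D = 0.66·(2.91×10^-9 + 3.00×10^-9)^0.04 = 0.3093 m = 309 mm
Check: V = 1.96 m/s, Re = 6.06×10^5, f = 0.01459, h_f = 24.2 m ≈ 25.6 m ✓

D ≈ 309 mm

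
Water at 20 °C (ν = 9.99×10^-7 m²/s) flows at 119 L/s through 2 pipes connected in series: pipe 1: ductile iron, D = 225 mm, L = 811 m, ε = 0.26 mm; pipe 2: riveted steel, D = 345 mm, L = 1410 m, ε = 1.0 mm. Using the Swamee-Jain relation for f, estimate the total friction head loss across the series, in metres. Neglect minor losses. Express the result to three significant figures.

H ≈ 43.2 m

Pipe 1: V = 2.993 m/s, Re = 6.74×10^5, ε/D = 0.00116, f = 0.02085, h_1 = f(L/D)V²/2g = 34.32 m
Pipe 2: V = 1.273 m/s, Re = 4.40×10^5, ε/D = 0.00290, f = 0.02635, h_2 = f(L/D)V²/2g = 8.894 m
Series → Q common, losses add: H = Σh = 43.21 m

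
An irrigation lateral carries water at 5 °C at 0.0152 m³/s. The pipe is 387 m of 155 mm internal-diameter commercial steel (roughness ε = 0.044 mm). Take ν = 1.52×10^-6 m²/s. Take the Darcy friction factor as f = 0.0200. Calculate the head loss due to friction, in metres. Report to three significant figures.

V = 4Q/(πD²) = 4·0.0152/(π·0.155²) = 0.8055 m/s
h_f = f(L/D)V²/(2g) = 0.02000·(387/0.155)·0.8055²/(2·9.81) = 1.652 m

h_f ≈ 1.65 m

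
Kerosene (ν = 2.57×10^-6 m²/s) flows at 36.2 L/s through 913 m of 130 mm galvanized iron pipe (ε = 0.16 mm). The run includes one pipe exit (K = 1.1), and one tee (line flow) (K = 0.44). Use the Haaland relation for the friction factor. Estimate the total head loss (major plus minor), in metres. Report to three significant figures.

H_L ≈ 59.8 m

V = 4Q/(πD²) = 2.727 m/s; V²/2g = 0.3791 m
Re = 1.38×10^5, ε/D = 0.00123 → f = 0.02223 (Haaland)
Major: h_f = f(L/D)·V²/2g = 0.02223·7023·0.3791 = 59.19 m
Minor: ΣK = 1.54; h_m = ΣK·V²/2g = 0.5838 m
Total H_L = 59.19 + 0.5838 = 59.77 m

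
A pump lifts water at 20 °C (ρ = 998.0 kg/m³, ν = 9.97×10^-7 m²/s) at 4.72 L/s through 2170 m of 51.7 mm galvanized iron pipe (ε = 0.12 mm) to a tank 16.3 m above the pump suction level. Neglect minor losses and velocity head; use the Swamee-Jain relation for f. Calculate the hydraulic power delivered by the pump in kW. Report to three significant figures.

V = 4Q/(πD²) = 2.248 m/s; Re = 1.17×10^5; ε/D = 0.00232; f = 0.02593
h_f = f(L/D)V²/2g = 280.5 m
Total head H = z + h_f = 16.3 + 280.5 = 296.8 m
P_hyd = ρgQH = 998.0·9.81·0.00472·296.8 = 13.71 kW

P_hyd ≈ 13.7 kW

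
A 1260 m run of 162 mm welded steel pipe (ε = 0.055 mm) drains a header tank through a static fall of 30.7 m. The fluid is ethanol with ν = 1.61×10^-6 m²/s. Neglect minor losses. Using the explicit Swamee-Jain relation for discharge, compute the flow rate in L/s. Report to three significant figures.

Q ≈ 42.9 L/s

Swamee-Jain (Type II): Q = -0.965·√(gD⁵h_f/L)·ln[ε/(3.7D) + √(3.17ν²L/(gD³h_f))]
√(gD⁵h_f/L) = √(9.81·0.162⁵·30.7/1260) = 0.005164
ε/(3.7D) = 9.18×10^-5; √(3.17ν²L/(gD³h_f)) = 8.99×10^-5
Q = -0.965·0.005164·ln(1.817×10^-4) = 0.04292 m³/s
Check: V = 2.08 m/s, Re = 2.10×10^5, f = 0.01794, h_f = 30.8 m ≈ 30.7 m ✓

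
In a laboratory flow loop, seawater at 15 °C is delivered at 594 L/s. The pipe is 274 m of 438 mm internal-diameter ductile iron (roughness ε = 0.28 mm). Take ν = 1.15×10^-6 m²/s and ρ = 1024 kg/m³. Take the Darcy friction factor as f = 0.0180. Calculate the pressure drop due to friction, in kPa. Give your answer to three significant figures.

V = 4Q/(πD²) = 4·0.594/(π·0.438²) = 3.942 m/s
h_f = f(L/D)V²/(2g) = 0.01800·(274/0.438)·3.942²/(2·9.81) = 8.920 m
Δp = ρg·h_f = 1024·9.81·8.920 = 89.60 kPa

Δp ≈ 89.6 kPa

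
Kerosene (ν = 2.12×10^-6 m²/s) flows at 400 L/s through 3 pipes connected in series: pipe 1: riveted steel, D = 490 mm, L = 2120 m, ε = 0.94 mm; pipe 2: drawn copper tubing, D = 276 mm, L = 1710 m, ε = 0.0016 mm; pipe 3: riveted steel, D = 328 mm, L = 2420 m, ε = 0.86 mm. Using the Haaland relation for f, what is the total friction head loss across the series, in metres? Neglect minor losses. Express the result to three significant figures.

Pipe 1: V = 2.121 m/s, Re = 4.90×10^5, ε/D = 0.00192, f = 0.02355, h_1 = f(L/D)V²/2g = 23.36 m
Pipe 2: V = 6.686 m/s, Re = 8.70×10^5, ε/D = 5.80×10^-6, f = 0.01195, h_2 = f(L/D)V²/2g = 168.7 m
Pipe 3: V = 4.734 m/s, Re = 7.32×10^5, ε/D = 0.00262, f = 0.02544, h_3 = f(L/D)V²/2g = 214.4 m
Series → Q common, losses add: H = Σh = 406.4 m

H ≈ 406 m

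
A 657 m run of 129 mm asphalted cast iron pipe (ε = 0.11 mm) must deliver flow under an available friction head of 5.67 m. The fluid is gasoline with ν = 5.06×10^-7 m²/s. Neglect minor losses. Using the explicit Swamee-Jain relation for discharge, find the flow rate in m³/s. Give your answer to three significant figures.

Swamee-Jain (Type II): Q = -0.965·√(gD⁵h_f/L)·ln[ε/(3.7D) + √(3.17ν²L/(gD³h_f))]
√(gD⁵h_f/L) = √(9.81·0.129⁵·5.67/657) = 0.001739
ε/(3.7D) = 2.30×10^-4; √(3.17ν²L/(gD³h_f)) = 6.68×10^-5
Q = -0.965·0.001739·ln(2.973×10^-4) = 0.01363 m³/s
Check: V = 1.04 m/s, Re = 2.66×10^5, f = 0.02024, h_f = 5.71 m ≈ 5.67 m ✓

Q ≈ 0.0136 m³/s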